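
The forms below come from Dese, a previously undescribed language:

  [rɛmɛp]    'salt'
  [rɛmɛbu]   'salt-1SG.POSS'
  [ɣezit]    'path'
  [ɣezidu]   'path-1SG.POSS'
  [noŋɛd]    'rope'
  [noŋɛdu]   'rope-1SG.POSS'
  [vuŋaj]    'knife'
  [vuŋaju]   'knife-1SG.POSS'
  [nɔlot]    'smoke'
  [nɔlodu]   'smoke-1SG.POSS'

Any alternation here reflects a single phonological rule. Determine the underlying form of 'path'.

In [ɣezit] and [ɣezidu] the final segment of 'path' alternates: [t] ~ [d].
Compare 'rope', with invariant [d] in [noŋɛd] and [noŋɛdu]: an analysis with underlying /d/ and a rule producing [t] in isolation would wrongly predict alternation here too.
So /t/ is underlying, and a rule of intervocalic voicing — voiceless stops become voiced between vowels — gives [d].
Hence 'path' is /ɣezit/ underlyingly.

/ɣezit/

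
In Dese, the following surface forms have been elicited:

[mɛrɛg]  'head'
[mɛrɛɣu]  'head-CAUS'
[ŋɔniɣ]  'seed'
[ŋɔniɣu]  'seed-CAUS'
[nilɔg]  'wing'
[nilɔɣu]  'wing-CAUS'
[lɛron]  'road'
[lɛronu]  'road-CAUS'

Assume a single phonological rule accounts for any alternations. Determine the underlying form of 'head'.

In [mɛrɛg] and [mɛrɛɣu] the final segment of 'head' alternates: [g] ~ [ɣ].
But 'seed' keeps [ɣ] in both environments ([ŋɔniɣ], [ŋɔniɣu]), so there is no rule changing /ɣ/ to [g] in isolation.
Therefore /g/ is basic and [ɣ] is derived by intervocalic spirantization (voiced stops become fricatives between vowels).

/mɛrɛg/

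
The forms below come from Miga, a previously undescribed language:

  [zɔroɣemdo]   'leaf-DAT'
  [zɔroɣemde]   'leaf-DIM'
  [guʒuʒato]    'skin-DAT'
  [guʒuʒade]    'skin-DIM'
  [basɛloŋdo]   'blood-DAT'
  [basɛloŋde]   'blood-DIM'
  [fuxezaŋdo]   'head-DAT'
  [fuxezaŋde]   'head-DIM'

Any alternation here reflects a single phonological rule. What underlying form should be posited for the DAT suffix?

/-to/

The DAT morpheme has two allomorphs, [-do] and [-to].
The DIM suffix, which begins with [d], is invariant after every stem; so [d] is not altered by any rule here.
So the underlying form is /-to/, and voiceless stops become voiced after a nasal.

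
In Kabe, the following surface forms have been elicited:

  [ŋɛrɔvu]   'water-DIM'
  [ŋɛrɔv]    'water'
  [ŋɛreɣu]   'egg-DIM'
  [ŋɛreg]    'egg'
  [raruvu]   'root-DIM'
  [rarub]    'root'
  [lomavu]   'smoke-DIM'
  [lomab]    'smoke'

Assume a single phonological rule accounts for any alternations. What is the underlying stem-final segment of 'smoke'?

/b/

The root 'smoke' surfaces as [lomavu] and [lomab], with a stem-final [v] ~ [b] alternation.
The stem 'water' ([ŋɛrɔvu], [ŋɛrɔv]) shows [v] unchanged in both environments, so [v] cannot be basic with [b] derived in isolation.
Therefore /b/ is basic and [v] is derived by intervocalic spirantization (voiced stops become fricatives between vowels).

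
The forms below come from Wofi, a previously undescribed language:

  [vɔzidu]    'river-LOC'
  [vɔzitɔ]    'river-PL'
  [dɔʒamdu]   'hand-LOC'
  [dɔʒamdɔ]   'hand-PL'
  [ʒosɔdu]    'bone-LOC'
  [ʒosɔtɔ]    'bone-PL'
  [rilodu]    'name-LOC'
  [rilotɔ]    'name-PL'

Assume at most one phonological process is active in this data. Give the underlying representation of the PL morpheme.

The PL suffix surfaces as [-dɔ] and [-tɔ], depending on the final segment of the stem.
The LOC suffix, which begins with [d], is invariant after every stem; so [d] is not altered by any rule here.
The PL suffix is therefore /-tɔ/ underlyingly, with post-nasal voicing: voiceless stops become voiced after a nasal.

/-tɔ/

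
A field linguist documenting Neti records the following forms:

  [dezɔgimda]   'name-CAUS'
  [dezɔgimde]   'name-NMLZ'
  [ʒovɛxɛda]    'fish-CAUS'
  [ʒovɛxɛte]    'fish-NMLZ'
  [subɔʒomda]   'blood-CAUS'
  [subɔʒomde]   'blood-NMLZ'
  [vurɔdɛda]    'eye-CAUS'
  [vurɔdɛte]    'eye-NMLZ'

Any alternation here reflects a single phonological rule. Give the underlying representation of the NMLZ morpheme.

The NMLZ morpheme has two allomorphs, [-de] and [-te].
The CAUS suffix, which begins with [d], is invariant after every stem; so [d] is not altered by any rule here.
So the underlying form is /-te/, and voiceless stops become voiced after a nasal.

/-te/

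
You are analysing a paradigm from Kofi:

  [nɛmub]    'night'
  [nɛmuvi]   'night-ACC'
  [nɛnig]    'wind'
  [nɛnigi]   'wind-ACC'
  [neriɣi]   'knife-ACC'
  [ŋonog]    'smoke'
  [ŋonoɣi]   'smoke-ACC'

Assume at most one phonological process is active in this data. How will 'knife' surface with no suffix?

[nerig]

'smoke' shows [g] ~ [ɣ] at the end of the stem ([ŋonog] vs [ŋonoɣi]).
But 'wind' keeps [g] in both environments ([nɛnig], [nɛnigi]), so there is no rule changing /g/ to [ɣ] before the ACC suffix.
The underlying segment must be /ɣ/; voiced fricatives become stops word-finally, yielding [g] there.
The one attested form of 'knife', [neriɣi], shows underlying /neriɣ/. Applying the same rule word-finally gives [nerig].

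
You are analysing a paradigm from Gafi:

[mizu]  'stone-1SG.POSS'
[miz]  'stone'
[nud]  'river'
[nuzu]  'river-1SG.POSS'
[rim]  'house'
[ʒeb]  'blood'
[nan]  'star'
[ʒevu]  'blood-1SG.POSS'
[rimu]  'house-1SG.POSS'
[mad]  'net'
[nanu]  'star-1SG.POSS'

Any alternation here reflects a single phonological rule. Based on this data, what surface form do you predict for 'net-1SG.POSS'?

[mazu]

'river' shows [z] ~ [d] at the end of the stem ([nuzu] vs [nud]).
If /z/ were underlying and a rule turned it into [d] in isolation, 'stone' would also alternate; but it has [z] in both [mizu] and [miz].
Therefore /d/ is basic and [z] is derived by intervocalic spirantization (voiced stops become fricatives between vowels).
From [mad] the stem 'net' is /mad/; between vowels this yields [mazu].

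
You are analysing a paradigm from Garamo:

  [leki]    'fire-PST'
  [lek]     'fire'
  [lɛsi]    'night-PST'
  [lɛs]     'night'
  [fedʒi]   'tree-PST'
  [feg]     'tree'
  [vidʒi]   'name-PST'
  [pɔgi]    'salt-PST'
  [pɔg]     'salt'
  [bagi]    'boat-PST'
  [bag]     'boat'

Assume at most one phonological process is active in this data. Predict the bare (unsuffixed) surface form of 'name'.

[vig]

The root 'tree' surfaces as [fedʒi] and [feg], with a stem-final [dʒ] ~ [g] alternation.
The stem 'salt' ([pɔgi], [pɔg]) shows [g] unchanged in both environments, so [g] cannot be basic with [dʒ] derived before the PST suffix.
So /dʒ/ is underlying, and a rule of depalatalization — palato-alveolar /dʒ/ becomes [g] when no front vowel follows — gives [g].
From [vidʒi] the stem 'name' is /vidʒ/; when no front vowel follows this yields [vig].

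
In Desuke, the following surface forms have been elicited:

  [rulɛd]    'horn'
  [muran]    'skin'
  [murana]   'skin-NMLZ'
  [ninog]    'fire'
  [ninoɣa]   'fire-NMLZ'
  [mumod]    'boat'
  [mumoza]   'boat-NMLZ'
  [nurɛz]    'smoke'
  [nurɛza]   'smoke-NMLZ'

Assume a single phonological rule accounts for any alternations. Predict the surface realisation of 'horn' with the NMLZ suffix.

The root 'boat' surfaces as [mumod] and [mumoza], with a stem-final [d] ~ [z] alternation.
Compare 'smoke', with invariant [z] in [nurɛz] and [nurɛza]: an analysis with underlying /z/ and a rule producing [d] in isolation would wrongly predict alternation here too.
The alternation reflects intervocalic spirantization: voiced stops become fricatives between vowels. /d/ is underlying.
From [rulɛd] the stem 'horn' is /rulɛd/; between vowels this yields [rulɛza].

[rulɛza]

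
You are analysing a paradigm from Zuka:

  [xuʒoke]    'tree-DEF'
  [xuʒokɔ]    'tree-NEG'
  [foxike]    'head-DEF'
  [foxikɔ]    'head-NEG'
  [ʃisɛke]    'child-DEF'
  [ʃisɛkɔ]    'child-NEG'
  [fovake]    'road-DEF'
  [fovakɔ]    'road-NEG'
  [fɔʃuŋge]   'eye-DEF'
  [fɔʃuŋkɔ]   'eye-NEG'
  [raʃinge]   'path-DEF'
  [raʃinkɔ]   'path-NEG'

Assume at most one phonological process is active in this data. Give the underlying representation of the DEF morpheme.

/-ge/

The DEF morpheme has two allomorphs, [-ge] and [-ke].
By contrast the NEG suffix keeps its initial [k] throughout — that segment must be underlying.
So the underlying form is /-ge/, and voiced stops become voiceless after a vowel.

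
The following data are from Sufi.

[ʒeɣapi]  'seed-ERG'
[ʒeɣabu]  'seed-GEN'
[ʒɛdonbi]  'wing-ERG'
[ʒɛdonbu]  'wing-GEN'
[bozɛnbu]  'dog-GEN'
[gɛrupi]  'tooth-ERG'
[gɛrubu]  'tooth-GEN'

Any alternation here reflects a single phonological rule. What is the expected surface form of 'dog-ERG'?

[bozɛnbi]

The ERG morpheme has two allomorphs, [-bi] and [-pi].
The GEN suffix, which begins with [b], is invariant after every stem; so [b] is not altered by any rule here.
The ERG suffix is therefore /-pi/ underlyingly, with post-nasal voicing: voiceless stops become voiced after a nasal.
After 'dog', which ends in a nasal, the suffix surfaces as [-bi], giving [bozɛnbi].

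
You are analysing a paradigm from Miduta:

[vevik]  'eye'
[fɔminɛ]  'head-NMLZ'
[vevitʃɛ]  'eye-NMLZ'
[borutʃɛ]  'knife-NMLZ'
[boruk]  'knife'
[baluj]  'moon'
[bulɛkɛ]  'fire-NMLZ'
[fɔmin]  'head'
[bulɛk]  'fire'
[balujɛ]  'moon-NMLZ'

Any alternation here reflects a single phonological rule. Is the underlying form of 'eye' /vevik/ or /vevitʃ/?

/vevitʃ/

The root 'eye' surfaces as [vevitʃɛ] and [vevik], with a stem-final [tʃ] ~ [k] alternation.
If /k/ were underlying and a rule turned it into [tʃ] before the NMLZ suffix, 'fire' would also alternate; but it has [k] in both [bulɛkɛ] and [bulɛk].
The underlying segment must be /tʃ/; palato-alveolar /tʃ/ becomes [k] when no front vowel follows, yielding [k] there.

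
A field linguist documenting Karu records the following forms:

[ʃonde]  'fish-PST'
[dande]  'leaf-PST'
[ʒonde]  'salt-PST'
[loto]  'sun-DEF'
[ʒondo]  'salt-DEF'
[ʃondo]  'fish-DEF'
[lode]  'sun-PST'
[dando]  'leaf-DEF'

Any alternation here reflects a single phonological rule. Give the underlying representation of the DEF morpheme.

/-to/

The DEF morpheme has two allomorphs, [-do] and [-to].
By contrast the PST suffix keeps its initial [d] throughout — that segment must be underlying.
The DEF suffix is therefore /-to/ underlyingly, with post-nasal voicing: voiceless stops become voiced after a nasal.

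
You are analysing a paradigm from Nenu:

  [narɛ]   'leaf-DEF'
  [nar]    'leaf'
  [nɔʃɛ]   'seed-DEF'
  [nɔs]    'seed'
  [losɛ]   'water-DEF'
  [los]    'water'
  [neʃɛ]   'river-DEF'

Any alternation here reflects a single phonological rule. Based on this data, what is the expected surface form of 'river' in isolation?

In [nɔʃɛ] and [nɔs] the final segment of 'seed' alternates: [ʃ] ~ [s].
Compare 'water', with invariant [s] in [losɛ] and [los]: an analysis with underlying /s/ and a rule producing [ʃ] before the DEF suffix would wrongly predict alternation here too.
The underlying segment must be /ʃ/; palato-alveolar /ʃ/ becomes [s] when no front vowel follows, yielding [s] there.
The one attested form of 'river', [neʃɛ], shows underlying /neʃ/. Applying the same rule when no front vowel follows gives [nes].

[nes]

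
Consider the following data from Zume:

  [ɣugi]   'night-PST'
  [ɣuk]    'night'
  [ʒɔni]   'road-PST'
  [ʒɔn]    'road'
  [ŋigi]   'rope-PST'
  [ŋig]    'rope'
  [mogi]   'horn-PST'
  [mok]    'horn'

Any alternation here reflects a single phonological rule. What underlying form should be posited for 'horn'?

/mok/

'horn' shows [g] ~ [k] at the end of the stem ([mogi] vs [mok]).
Compare 'rope', with invariant [g] in [ŋigi] and [ŋig]: an analysis with underlying /g/ and a rule producing [k] in isolation would wrongly predict alternation here too.
The underlying segment must be /k/; voiceless stops become voiced between vowels, yielding [g] there.
So 'horn' = /mok/.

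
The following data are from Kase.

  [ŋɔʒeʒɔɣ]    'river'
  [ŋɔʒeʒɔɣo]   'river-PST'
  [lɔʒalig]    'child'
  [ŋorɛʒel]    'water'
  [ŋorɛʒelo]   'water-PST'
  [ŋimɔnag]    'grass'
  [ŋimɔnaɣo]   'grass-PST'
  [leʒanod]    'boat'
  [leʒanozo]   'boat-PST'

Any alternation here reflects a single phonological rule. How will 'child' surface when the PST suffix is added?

[lɔʒaliɣo]

In [ŋimɔnag] and [ŋimɔnaɣo] the final segment of 'grass' alternates: [g] ~ [ɣ].
The stem 'river' ([ŋɔʒeʒɔɣ], [ŋɔʒeʒɔɣo]) shows [ɣ] unchanged in both environments, so [ɣ] cannot be basic with [g] derived in isolation.
So /g/ is underlying, and a rule of intervocalic spirantization — voiced stops become fricatives between vowels — gives [ɣ].
The one attested form of 'child', [lɔʒalig], shows underlying /lɔʒalig/. Applying the same rule between vowels gives [lɔʒaliɣo].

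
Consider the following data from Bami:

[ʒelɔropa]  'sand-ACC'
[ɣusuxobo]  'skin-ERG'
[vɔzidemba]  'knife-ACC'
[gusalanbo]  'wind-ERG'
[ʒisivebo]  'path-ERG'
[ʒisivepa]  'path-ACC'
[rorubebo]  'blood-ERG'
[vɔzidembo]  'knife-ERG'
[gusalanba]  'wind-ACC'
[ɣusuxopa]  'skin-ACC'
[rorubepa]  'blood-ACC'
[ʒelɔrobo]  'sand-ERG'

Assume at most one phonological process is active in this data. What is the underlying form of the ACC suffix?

/-pa/

The ACC suffix surfaces as [-ba] and [-pa], depending on the final segment of the stem.
The ERG suffix, which begins with [b], is invariant after every stem; so [b] is not altered by any rule here.
The ACC suffix is therefore /-pa/ underlyingly, with post-nasal voicing: voiceless stops become voiced after a nasal.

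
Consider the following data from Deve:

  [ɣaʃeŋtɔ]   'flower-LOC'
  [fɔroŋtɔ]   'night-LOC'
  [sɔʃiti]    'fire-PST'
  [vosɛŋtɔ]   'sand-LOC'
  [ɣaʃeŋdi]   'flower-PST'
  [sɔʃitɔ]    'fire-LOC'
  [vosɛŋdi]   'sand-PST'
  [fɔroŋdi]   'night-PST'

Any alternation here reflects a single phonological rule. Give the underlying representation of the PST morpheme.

/-di/

The PST suffix surfaces as [-di] and [-ti], depending on the final segment of the stem.
By contrast the LOC suffix keeps its initial [t] throughout — that segment must be underlying.
The PST suffix is therefore /-di/ underlyingly, with post-vocalic devoicing: voiced stops become voiceless after a vowel.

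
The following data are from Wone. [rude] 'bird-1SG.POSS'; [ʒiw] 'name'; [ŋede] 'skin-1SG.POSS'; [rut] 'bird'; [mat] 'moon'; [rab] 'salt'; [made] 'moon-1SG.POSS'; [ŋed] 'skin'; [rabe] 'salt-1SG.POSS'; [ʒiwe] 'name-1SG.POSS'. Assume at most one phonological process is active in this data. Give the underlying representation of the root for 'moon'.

/mat/

In [made] and [mat] the final segment of 'moon' alternates: [d] ~ [t].
Compare 'skin', with invariant [d] in [ŋede] and [ŋed]: an analysis with underlying /d/ and a rule producing [t] in isolation would wrongly predict alternation here too.
Therefore /t/ is basic and [d] is derived by intervocalic voicing (voiceless stops become voiced between vowels).
So 'moon' = /mat/.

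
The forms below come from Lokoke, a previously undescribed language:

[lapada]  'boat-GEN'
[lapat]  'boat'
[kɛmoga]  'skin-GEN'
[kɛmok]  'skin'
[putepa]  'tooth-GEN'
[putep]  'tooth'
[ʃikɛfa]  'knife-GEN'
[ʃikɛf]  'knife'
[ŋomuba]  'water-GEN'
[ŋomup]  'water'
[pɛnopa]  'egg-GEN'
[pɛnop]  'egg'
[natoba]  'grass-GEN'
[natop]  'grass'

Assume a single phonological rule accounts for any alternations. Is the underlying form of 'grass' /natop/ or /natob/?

The stem for 'grass' ends in [b] in [natoba] but [p] in [natop].
If /p/ were underlying and a rule turned it into [b] before the GEN suffix, 'egg' would also alternate; but it has [p] in both [pɛnopa] and [pɛnop].
The underlying segment must be /b/; voiced obstruents become voiceless word-finally, yielding [p] there.

/natob/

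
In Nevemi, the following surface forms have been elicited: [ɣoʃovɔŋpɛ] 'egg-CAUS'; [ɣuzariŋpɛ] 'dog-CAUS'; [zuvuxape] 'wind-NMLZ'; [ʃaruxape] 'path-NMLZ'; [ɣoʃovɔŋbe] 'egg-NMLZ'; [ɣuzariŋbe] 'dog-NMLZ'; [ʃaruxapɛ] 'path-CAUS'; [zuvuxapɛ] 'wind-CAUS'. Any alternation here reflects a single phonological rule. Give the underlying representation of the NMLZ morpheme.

The NMLZ suffix surfaces as [-be] and [-pe], depending on the final segment of the stem.
The CAUS suffix, which begins with [p], is invariant after every stem; so [p] is not altered by any rule here.
The NMLZ suffix is therefore /-be/ underlyingly, with post-vocalic devoicing: voiced stops become voiceless after a vowel.

/-be/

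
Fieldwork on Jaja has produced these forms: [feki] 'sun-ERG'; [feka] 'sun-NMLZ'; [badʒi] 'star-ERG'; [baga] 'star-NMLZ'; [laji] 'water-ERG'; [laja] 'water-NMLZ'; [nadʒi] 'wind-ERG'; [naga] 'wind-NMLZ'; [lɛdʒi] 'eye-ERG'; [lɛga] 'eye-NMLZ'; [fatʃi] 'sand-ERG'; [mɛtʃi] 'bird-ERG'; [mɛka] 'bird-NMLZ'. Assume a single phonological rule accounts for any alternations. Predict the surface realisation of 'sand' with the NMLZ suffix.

[faka]

The root 'bird' surfaces as [mɛtʃi] and [mɛka], with a stem-final [tʃ] ~ [k] alternation.
If /k/ were underlying and a rule turned it into [tʃ] before the ERG suffix, 'sun' would also alternate; but it has [k] in both [feki] and [feka].
So /tʃ/ is underlying, and a rule of depalatalization — palato-alveolar /tʃ/ and /dʒ/ become [k] and [g] when no front vowel follows — gives [k].
From [fatʃi] the stem 'sand' is /fatʃ/; when no front vowel follows this yields [faka].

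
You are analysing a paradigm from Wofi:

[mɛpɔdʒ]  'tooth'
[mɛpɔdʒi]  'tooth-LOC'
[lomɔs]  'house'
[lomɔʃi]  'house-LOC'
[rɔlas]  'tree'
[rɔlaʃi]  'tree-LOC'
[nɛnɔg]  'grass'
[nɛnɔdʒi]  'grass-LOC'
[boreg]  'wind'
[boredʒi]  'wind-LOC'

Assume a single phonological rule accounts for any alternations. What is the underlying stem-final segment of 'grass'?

/g/

The root 'grass' surfaces as [nɛnɔg] and [nɛnɔdʒi], with a stem-final [g] ~ [dʒ] alternation.
But 'tooth' keeps [dʒ] in both environments ([mɛpɔdʒ], [mɛpɔdʒi]), so there is no rule changing /dʒ/ to [g] in isolation.
The alternation reflects palatalization before a front vowel: /g/ and /s/ become palato-alveolar [dʒ] and [ʃ] before a front vowel. /g/ is underlying.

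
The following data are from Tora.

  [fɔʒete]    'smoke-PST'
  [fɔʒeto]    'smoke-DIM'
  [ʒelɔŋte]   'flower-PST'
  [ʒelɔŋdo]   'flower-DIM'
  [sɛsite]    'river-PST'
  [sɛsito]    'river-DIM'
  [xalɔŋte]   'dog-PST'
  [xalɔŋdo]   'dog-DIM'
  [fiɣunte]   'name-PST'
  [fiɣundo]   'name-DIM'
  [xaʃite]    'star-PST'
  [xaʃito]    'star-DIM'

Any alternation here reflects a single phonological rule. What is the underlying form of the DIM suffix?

/-do/

The DIM morpheme has two allomorphs, [-do] and [-to].
By contrast the PST suffix keeps its initial [t] throughout — that segment must be underlying.
The DIM suffix is therefore /-do/ underlyingly, with post-vocalic devoicing: voiced stops become voiceless after a vowel.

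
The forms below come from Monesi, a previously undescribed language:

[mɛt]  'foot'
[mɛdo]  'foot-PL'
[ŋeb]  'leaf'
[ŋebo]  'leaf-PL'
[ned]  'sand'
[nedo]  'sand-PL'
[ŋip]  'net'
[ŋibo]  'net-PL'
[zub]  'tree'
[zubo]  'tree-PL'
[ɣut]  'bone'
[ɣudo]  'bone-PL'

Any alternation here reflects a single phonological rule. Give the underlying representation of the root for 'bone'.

/ɣut/

The stem for 'bone' ends in [t] in [ɣut] but [d] in [ɣudo].
But 'sand' keeps [d] in both environments ([ned], [nedo]), so there is no rule changing /d/ to [t] in isolation.
Therefore /t/ is basic and [d] is derived by intervocalic voicing (voiceless stops become voiced between vowels).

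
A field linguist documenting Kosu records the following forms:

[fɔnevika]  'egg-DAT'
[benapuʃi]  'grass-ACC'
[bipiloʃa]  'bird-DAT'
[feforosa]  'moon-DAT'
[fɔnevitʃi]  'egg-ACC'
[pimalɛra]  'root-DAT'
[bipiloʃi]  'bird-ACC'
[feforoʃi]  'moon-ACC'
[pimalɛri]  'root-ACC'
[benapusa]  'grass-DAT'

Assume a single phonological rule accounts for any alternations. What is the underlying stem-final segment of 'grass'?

'grass' shows [ʃ] ~ [s] at the end of the stem ([benapuʃi] vs [benapusa]).
But 'bird' keeps [ʃ] in both environments ([bipiloʃi], [bipiloʃa]), so there is no rule changing /ʃ/ to [s] before the DAT suffix.
Therefore /s/ is basic and [ʃ] is derived by palatalization before a front vowel (/k/ and /s/ become palato-alveolar [tʃ] and [ʃ] before a front vowel).

/s/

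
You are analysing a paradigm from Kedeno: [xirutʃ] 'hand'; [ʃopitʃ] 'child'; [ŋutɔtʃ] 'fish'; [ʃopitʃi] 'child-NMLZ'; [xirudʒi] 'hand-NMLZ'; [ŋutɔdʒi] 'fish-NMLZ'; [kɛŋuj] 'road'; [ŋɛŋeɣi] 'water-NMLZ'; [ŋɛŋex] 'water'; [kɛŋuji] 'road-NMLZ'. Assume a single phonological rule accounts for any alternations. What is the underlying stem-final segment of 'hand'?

In [xirudʒi] and [xirutʃ] the final segment of 'hand' alternates: [dʒ] ~ [tʃ].
The stem 'child' ([ʃopitʃi], [ʃopitʃ]) shows [tʃ] unchanged in both environments, so [tʃ] cannot be basic with [dʒ] derived before the NMLZ suffix.
So /dʒ/ is underlying, and a rule of word-final obstruent devoicing — voiced obstruents become voiceless word-finally — gives [tʃ].

/dʒ/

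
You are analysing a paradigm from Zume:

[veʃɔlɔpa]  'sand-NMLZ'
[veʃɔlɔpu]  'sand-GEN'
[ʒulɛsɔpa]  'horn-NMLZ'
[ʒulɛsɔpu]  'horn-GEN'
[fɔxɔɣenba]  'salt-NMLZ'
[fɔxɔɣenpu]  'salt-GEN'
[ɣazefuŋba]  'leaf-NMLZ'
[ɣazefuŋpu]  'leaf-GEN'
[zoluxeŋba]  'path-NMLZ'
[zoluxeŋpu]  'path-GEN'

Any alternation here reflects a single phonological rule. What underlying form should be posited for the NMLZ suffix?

The NMLZ suffix surfaces as [-ba] and [-pa], depending on the final segment of the stem.
By contrast the GEN suffix keeps its initial [p] throughout — that segment must be underlying.
So the underlying form is /-ba/, and voiced stops become voiceless after a vowel.

/-ba/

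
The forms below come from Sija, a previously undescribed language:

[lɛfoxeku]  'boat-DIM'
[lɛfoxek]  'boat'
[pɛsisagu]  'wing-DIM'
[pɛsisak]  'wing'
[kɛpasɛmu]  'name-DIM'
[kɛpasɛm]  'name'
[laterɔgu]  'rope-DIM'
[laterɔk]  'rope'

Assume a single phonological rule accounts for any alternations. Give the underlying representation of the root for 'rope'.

/laterɔg/

'rope' shows [g] ~ [k] at the end of the stem ([laterɔgu] vs [laterɔk]).
If /k/ were underlying and a rule turned it into [g] before the DIM suffix, 'boat' would also alternate; but it has [k] in both [lɛfoxeku] and [lɛfoxek].
The alternation reflects word-final obstruent devoicing: voiced obstruents become voiceless word-finally. /g/ is underlying.
The underlying form of 'rope' is therefore /laterɔg/.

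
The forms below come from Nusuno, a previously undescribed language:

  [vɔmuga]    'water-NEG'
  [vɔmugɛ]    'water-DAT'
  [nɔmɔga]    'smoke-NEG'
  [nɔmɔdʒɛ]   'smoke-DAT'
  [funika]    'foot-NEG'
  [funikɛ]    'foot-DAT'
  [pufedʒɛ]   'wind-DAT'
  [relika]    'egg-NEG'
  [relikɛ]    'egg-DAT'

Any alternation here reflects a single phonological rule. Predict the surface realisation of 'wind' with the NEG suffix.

The root 'smoke' surfaces as [nɔmɔga] and [nɔmɔdʒɛ], with a stem-final [g] ~ [dʒ] alternation.
If /g/ were underlying and a rule turned it into [dʒ] before the DAT suffix, 'water' would also alternate; but it has [g] in both [vɔmuga] and [vɔmugɛ].
Therefore /dʒ/ is basic and [g] is derived by depalatalization (palato-alveolar /dʒ/ becomes [g] when no front vowel follows).
From [pufedʒɛ] the stem 'wind' is /pufedʒ/; when no front vowel follows this yields [pufega].

[pufega]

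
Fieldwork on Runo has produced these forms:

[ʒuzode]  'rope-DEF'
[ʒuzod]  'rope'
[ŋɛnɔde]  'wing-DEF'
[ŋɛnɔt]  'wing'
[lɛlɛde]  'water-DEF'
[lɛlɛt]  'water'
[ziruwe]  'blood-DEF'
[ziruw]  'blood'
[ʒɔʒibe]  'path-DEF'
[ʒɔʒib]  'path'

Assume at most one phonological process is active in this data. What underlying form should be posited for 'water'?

The stem for 'water' ends in [d] in [lɛlɛde] but [t] in [lɛlɛt].
The stem 'rope' ([ʒuzode], [ʒuzod]) shows [d] unchanged in both environments, so [d] cannot be basic with [t] derived in isolation.
Therefore /t/ is basic and [d] is derived by intervocalic voicing (voiceless stops become voiced between vowels).
Hence 'water' is /lɛlɛt/ underlyingly.

/lɛlɛt/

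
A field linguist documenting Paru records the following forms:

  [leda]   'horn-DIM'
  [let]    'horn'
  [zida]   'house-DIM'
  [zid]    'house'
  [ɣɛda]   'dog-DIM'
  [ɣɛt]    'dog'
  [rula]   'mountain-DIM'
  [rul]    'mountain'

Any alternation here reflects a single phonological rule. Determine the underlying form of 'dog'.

/ɣɛt/

'dog' shows [d] ~ [t] at the end of the stem ([ɣɛda] vs [ɣɛt]).
But 'house' keeps [d] in both environments ([zida], [zid]), so there is no rule changing /d/ to [t] in isolation.
Therefore /t/ is basic and [d] is derived by intervocalic voicing (voiceless stops become voiced between vowels).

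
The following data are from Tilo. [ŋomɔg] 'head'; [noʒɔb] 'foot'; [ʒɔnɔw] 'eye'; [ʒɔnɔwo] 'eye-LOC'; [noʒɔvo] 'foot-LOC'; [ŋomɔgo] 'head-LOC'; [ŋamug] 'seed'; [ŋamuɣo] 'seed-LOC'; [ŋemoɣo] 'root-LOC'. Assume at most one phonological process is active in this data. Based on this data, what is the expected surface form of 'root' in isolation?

[ŋemog]

The stem for 'seed' ends in [g] in [ŋamug] but [ɣ] in [ŋamuɣo].
If /g/ were underlying and a rule turned it into [ɣ] before the LOC suffix, 'head' would also alternate; but it has [g] in both [ŋomɔg] and [ŋomɔgo].
So /ɣ/ is underlying, and a rule of word-final hardening — voiced fricatives become stops word-finally — gives [g].
The one attested form of 'root', [ŋemoɣo], shows underlying /ŋemoɣ/. Applying the same rule word-finally gives [ŋemog].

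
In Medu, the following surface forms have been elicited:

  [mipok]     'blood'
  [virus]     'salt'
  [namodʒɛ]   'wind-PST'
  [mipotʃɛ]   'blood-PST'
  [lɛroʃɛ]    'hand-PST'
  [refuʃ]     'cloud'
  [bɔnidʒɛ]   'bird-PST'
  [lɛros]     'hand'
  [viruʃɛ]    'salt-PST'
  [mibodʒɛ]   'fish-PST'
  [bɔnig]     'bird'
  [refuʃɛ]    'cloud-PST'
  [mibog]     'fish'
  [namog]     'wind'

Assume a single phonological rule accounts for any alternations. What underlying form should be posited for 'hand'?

The root 'hand' surfaces as [lɛroʃɛ] and [lɛros], with a stem-final [ʃ] ~ [s] alternation.
If /ʃ/ were underlying and a rule turned it into [s] in isolation, 'cloud' would also alternate; but it has [ʃ] in both [refuʃɛ] and [refuʃ].
Therefore /s/ is basic and [ʃ] is derived by palatalization before a front vowel (/k/, /g/ and /s/ become palato-alveolar [tʃ], [dʒ] and [ʃ] before a front vowel).
Hence 'hand' is /lɛros/ underlyingly.

/lɛros/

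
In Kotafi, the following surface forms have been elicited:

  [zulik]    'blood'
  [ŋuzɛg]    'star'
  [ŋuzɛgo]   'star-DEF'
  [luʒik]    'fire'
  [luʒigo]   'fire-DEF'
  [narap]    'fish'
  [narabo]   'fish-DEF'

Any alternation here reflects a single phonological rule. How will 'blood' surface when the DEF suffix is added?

'fire' shows [k] ~ [g] at the end of the stem ([luʒik] vs [luʒigo]).
Compare 'star', with invariant [g] in [ŋuzɛg] and [ŋuzɛgo]: an analysis with underlying /g/ and a rule producing [k] in isolation would wrongly predict alternation here too.
Therefore /k/ is basic and [g] is derived by intervocalic voicing (voiceless stops become voiced between vowels).
From [zulik] the stem 'blood' is /zulik/; between vowels this yields [zuligo].

[zuligo]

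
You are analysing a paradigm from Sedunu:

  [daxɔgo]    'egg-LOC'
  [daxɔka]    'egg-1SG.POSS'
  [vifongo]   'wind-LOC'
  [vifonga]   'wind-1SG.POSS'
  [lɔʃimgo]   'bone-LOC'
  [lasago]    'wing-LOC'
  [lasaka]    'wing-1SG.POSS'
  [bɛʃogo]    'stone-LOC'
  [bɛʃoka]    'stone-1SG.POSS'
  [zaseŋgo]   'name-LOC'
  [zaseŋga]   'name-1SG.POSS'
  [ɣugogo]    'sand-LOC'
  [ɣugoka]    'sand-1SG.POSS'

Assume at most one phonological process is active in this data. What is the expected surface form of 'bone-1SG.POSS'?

The 1SG.POSS suffix surfaces as [-ga] and [-ka], depending on the final segment of the stem.
By contrast the LOC suffix keeps its initial [g] throughout — that segment must be underlying.
So the underlying form is /-ka/, and voiceless stops become voiced after a nasal.
After 'bone', which ends in a nasal, the suffix surfaces as [-ga], giving [lɔʃimga].

[lɔʃimga]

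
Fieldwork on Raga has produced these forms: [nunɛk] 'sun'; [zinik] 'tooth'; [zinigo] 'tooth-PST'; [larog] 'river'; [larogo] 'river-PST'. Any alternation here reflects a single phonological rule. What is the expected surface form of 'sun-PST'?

[nunɛgo]

In [zinik] and [zinigo] the final segment of 'tooth' alternates: [k] ~ [g].
Compare 'river', with invariant [g] in [larog] and [larogo]: an analysis with underlying /g/ and a rule producing [k] in isolation would wrongly predict alternation here too.
So /k/ is underlying, and a rule of intervocalic voicing — voiceless stops become voiced between vowels — gives [g].
From [nunɛk] the stem 'sun' is /nunɛk/; between vowels this yields [nunɛgo].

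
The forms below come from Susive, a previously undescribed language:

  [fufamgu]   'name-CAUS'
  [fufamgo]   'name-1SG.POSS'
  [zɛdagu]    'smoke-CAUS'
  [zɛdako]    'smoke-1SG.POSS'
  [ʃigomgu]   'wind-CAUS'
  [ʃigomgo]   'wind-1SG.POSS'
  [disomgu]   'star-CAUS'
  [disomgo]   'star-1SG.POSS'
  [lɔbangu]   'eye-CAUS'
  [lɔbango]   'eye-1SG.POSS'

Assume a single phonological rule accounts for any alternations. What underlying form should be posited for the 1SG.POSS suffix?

The 1SG.POSS suffix surfaces as [-go] and [-ko], depending on the final segment of the stem.
By contrast the CAUS suffix keeps its initial [g] throughout — that segment must be underlying.
So the underlying form is /-ko/, and voiceless stops become voiced after a nasal.

/-ko/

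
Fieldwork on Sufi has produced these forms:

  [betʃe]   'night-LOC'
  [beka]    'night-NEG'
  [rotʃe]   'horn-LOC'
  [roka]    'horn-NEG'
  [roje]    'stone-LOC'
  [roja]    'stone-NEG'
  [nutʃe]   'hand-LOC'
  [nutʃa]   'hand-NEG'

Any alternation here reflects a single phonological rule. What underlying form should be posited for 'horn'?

The stem for 'horn' ends in [tʃ] in [rotʃe] but [k] in [roka].
The stem 'hand' ([nutʃe], [nutʃa]) shows [tʃ] unchanged in both environments, so [tʃ] cannot be basic with [k] derived before the NEG suffix.
Therefore /k/ is basic and [tʃ] is derived by palatalization before a front vowel (/k/ becomes palato-alveolar [tʃ] before a front vowel).
The underlying form of 'horn' is therefore /rok/.

/rok/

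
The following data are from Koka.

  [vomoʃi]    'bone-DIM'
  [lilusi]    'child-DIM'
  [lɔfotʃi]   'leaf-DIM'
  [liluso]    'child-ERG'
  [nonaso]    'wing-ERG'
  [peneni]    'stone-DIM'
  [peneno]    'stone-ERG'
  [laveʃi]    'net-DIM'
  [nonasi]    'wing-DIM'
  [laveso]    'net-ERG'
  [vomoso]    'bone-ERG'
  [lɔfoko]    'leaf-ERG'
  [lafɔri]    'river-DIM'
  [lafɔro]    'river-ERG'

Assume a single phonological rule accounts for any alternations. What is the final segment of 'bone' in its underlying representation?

The root 'bone' surfaces as [vomoso] and [vomoʃi], with a stem-final [s] ~ [ʃ] alternation.
The stem 'wing' ([nonaso], [nonasi]) shows [s] unchanged in both environments, so [s] cannot be basic with [ʃ] derived before the DIM suffix.
So /ʃ/ is underlying, and a rule of depalatalization — palato-alveolar /tʃ/ and /ʃ/ become [k] and [s] when no front vowel follows — gives [s].

/ʃ/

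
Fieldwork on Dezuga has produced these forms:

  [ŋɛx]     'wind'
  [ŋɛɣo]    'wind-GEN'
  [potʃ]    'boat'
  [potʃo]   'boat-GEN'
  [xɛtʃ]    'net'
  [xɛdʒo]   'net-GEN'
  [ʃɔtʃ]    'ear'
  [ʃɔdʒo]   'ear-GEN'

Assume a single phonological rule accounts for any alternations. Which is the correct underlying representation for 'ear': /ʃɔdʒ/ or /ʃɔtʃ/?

/ʃɔdʒ/

'ear' shows [tʃ] ~ [dʒ] at the end of the stem ([ʃɔtʃ] vs [ʃɔdʒo]).
Compare 'boat', with invariant [tʃ] in [potʃ] and [potʃo]: an analysis with underlying /tʃ/ and a rule producing [dʒ] before the GEN suffix would wrongly predict alternation here too.
Therefore /dʒ/ is basic and [tʃ] is derived by word-final obstruent devoicing (voiced obstruents become voiceless word-finally).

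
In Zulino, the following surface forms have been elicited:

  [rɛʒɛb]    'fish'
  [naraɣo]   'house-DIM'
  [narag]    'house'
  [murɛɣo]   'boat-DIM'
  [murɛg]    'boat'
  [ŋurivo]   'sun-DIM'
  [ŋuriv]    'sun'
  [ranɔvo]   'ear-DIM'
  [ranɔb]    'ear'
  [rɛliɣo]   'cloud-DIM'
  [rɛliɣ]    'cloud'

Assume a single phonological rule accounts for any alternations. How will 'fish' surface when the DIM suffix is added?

[rɛʒɛvo]

In [ranɔvo] and [ranɔb] the final segment of 'ear' alternates: [v] ~ [b].
If /v/ were underlying and a rule turned it into [b] in isolation, 'sun' would also alternate; but it has [v] in both [ŋurivo] and [ŋuriv].
The underlying segment must be /b/; voiced stops become fricatives between vowels, yielding [v] there.
From [rɛʒɛb] the stem 'fish' is /rɛʒɛb/; between vowels this yields [rɛʒɛvo].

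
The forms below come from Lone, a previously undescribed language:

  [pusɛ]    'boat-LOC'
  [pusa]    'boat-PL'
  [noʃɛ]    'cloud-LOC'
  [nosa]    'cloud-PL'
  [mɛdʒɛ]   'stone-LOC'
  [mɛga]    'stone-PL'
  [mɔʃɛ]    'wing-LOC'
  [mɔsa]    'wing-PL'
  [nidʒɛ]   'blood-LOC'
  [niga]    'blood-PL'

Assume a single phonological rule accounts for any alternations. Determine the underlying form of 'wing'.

/mɔʃ/

In [mɔʃɛ] and [mɔsa] the final segment of 'wing' alternates: [ʃ] ~ [s].
If /s/ were underlying and a rule turned it into [ʃ] before the LOC suffix, 'boat' would also alternate; but it has [s] in both [pusɛ] and [pusa].
Therefore /ʃ/ is basic and [s] is derived by depalatalization (palato-alveolar /dʒ/ and /ʃ/ become [g] and [s] when no front vowel follows).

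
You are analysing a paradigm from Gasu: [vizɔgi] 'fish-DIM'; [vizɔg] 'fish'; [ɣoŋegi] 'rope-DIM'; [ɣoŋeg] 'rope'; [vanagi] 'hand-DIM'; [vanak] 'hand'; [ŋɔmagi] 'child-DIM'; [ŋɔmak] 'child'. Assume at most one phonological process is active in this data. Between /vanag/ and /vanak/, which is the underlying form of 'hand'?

'hand' shows [g] ~ [k] at the end of the stem ([vanagi] vs [vanak]).
The stem 'fish' ([vizɔgi], [vizɔg]) shows [g] unchanged in both environments, so [g] cannot be basic with [k] derived in isolation.
So /k/ is underlying, and a rule of intervocalic voicing — voiceless stops become voiced between vowels — gives [g].

/vanak/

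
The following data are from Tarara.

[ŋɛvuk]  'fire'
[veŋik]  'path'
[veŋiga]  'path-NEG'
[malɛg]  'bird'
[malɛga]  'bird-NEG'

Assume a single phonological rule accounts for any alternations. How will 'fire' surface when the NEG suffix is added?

[ŋɛvuga]

'path' shows [k] ~ [g] at the end of the stem ([veŋik] vs [veŋiga]).
If /g/ were underlying and a rule turned it into [k] in isolation, 'bird' would also alternate; but it has [g] in both [malɛg] and [malɛga].
The alternation reflects intervocalic voicing: voiceless stops become voiced between vowels. /k/ is underlying.
The one attested form of 'fire', [ŋɛvuk], shows underlying /ŋɛvuk/. Applying the same rule between vowels gives [ŋɛvuga].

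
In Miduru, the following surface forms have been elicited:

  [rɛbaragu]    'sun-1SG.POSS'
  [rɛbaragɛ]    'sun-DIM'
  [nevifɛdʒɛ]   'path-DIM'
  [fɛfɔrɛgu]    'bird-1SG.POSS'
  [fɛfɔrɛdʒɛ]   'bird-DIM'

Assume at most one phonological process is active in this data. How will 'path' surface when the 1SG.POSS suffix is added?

[nevifɛgu]

In [fɛfɔrɛgu] and [fɛfɔrɛdʒɛ] the final segment of 'bird' alternates: [g] ~ [dʒ].
If /g/ were underlying and a rule turned it into [dʒ] before the DIM suffix, 'sun' would also alternate; but it has [g] in both [rɛbaragu] and [rɛbaragɛ].
So /dʒ/ is underlying, and a rule of depalatalization — palato-alveolar /dʒ/ becomes [g] when no front vowel follows — gives [g].
From [nevifɛdʒɛ] the stem 'path' is /nevifɛdʒ/; when no front vowel follows this yields [nevifɛgu].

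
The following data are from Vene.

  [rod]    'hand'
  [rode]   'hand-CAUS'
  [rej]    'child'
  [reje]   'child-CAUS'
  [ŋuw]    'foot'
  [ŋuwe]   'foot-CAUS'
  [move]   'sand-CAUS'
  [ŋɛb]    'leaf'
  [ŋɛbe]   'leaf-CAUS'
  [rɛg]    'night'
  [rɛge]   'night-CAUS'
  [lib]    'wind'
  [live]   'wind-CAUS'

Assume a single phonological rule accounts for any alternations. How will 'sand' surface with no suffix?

[mob]

'wind' shows [b] ~ [v] at the end of the stem ([lib] vs [live]).
Compare 'leaf', with invariant [b] in [ŋɛb] and [ŋɛbe]: an analysis with underlying /b/ and a rule producing [v] before the CAUS suffix would wrongly predict alternation here too.
The underlying segment must be /v/; voiced fricatives become stops word-finally, yielding [b] there.
The one attested form of 'sand', [move], shows underlying /mov/. Applying the same rule word-finally gives [mob].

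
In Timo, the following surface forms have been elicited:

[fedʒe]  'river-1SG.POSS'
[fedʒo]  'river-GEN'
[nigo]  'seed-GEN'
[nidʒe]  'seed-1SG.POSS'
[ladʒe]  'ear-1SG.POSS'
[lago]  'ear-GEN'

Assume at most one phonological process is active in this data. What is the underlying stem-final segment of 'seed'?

/g/

The stem for 'seed' ends in [g] in [nigo] but [dʒ] in [nidʒe].
If /dʒ/ were underlying and a rule turned it into [g] before the GEN suffix, 'river' would also alternate; but it has [dʒ] in both [fedʒo] and [fedʒe].
So /g/ is underlying, and a rule of palatalization before a front vowel — /g/ becomes palato-alveolar [dʒ] before a front vowel — gives [dʒ].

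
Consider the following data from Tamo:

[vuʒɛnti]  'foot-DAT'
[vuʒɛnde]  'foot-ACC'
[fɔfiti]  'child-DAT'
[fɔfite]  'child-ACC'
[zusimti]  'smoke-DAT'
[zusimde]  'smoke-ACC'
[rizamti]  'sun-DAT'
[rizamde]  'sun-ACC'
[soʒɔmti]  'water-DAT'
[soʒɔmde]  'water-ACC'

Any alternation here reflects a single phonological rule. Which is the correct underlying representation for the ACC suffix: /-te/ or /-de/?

The ACC suffix surfaces as [-de] and [-te], depending on the final segment of the stem.
The DAT suffix, which begins with [t], is invariant after every stem; so [t] is not altered by any rule here.
The ACC suffix is therefore /-de/ underlyingly, with post-vocalic devoicing: voiced stops become voiceless after a vowel.

/-de/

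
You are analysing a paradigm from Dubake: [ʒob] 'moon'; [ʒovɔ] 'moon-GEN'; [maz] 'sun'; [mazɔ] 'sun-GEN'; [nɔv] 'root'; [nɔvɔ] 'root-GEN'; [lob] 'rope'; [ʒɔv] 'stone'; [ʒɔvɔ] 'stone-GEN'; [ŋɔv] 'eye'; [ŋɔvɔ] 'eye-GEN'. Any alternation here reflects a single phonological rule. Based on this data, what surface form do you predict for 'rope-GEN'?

[lovɔ]

In [ʒob] and [ʒovɔ] the final segment of 'moon' alternates: [b] ~ [v].
If /v/ were underlying and a rule turned it into [b] in isolation, 'stone' would also alternate; but it has [v] in both [ʒɔv] and [ʒɔvɔ].
So /b/ is underlying, and a rule of intervocalic spirantization — voiced stops become fricatives between vowels — gives [v].
From [lob] the stem 'rope' is /lob/; between vowels this yields [lovɔ].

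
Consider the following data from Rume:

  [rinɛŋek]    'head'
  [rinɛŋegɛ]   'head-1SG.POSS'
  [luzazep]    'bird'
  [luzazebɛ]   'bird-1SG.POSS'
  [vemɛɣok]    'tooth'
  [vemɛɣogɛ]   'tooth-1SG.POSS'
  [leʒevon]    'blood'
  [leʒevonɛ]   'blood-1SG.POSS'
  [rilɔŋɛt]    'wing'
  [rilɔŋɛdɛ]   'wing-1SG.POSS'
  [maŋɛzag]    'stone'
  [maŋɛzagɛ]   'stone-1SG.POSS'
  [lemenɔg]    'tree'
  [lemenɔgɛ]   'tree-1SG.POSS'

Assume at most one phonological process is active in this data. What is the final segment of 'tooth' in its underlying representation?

/k/

'tooth' shows [k] ~ [g] at the end of the stem ([vemɛɣok] vs [vemɛɣogɛ]).
Compare 'stone', with invariant [g] in [maŋɛzag] and [maŋɛzagɛ]: an analysis with underlying /g/ and a rule producing [k] in isolation would wrongly predict alternation here too.
The underlying segment must be /k/; voiceless stops become voiced between vowels, yielding [g] there.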